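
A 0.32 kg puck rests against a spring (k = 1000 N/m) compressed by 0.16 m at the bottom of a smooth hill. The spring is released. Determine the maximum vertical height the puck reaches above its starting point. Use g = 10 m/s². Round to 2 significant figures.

h = 4.0 m

Energy conservation from release to the highest point: ½kx² = mgh
h = kx²/(2mg) = (1000)(0.16)²/(2 × 0.32 × 10) = 4.000 m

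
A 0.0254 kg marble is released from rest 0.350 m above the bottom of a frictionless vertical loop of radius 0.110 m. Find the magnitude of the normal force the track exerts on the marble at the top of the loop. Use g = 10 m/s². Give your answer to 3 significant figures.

Energy from release to top (height 2r): mgh = ½mv_top² + mg(2r)
v_top² = 2g(h − 2r) = 2(10)(0.350 − 0.2200) = 2.6000 m²/s²
At the top, both N and weight point toward the centre: N + mg = mv_top²/r
N = m(v_top²/r − g) = 0.0254(2.6000/0.110 − 10) = 0.3464 N

N = 0.346 N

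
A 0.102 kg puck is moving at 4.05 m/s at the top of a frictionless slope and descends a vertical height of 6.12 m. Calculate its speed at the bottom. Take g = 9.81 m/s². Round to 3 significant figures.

Energy conservation between the two points: ½mv₀² + mgh = ½mv²
v² = v₀² + 2gh = (4.05)² + 2(9.81)(6.12) = 136.48
v = √136.48 = 11.68 m/s

v = 11.7 m/s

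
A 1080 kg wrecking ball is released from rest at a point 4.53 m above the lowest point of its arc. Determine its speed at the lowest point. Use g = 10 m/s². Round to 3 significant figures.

Mechanical energy is conserved (no friction): mgh = ½mv²
v = √(2gh) = √(2 × 10 × 4.53) = √90.600 = 9.518 m/s

v = 9.52 m/s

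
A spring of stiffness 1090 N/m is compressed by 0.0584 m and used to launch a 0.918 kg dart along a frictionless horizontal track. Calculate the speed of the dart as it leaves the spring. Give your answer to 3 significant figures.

v = 2.01 m/s

Spring PE converts entirely to kinetic energy: ½kx² = ½mv²
v = x√(k/m) = 0.0584 × √(1090/0.918) = 2.012 m/s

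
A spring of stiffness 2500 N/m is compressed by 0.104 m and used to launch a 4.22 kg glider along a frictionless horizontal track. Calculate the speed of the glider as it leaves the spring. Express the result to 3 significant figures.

Spring PE converts entirely to kinetic energy: ½kx² = ½mv²
v = x√(k/m) = 0.104 × √(2500/4.22) = 2.531 m/s

v = 2.53 m/s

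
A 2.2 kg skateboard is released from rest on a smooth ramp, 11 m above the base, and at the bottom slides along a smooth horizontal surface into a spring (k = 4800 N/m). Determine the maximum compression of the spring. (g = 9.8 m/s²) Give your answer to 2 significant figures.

x = 0.31 m

At max compression the skateboard is momentarily at rest: mgh = ½kx²
x = √(2mgh/k) = √(2 × 2.2 × 9.8 × 11 / 4800) = 0.3144 m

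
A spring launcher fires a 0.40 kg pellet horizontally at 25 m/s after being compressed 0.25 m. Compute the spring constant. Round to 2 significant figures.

k = 4000 N/m

½kx² = ½mv²
k = mv²/x² = (0.40)(25)²/(0.25)² = 4000 N/m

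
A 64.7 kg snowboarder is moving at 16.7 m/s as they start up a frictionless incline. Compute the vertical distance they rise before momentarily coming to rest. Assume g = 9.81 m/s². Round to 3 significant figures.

By energy conservation, ½mv² = mgh
h = v²/(2g) = 16.7²/(2 × 9.81) = 14.21 m

h = 14.2 m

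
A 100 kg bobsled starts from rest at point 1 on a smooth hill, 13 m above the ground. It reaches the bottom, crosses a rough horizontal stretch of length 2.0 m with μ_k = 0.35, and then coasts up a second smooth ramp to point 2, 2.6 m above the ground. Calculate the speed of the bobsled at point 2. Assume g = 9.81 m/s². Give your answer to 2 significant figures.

v = 14 m/s

Energy at 1: mgh₁ = (100)(9.81)(13) = 12753 J
Friction loss: W_f = μ_k mg d = 686.7 J
At 2: ½mv² + mgh₂ = mgh₁ − W_f
½mv² = 12753 − 686.7 − 2550.6 = 9515.7 J
v = √(2 × 9515.7/100) = 13.80 m/s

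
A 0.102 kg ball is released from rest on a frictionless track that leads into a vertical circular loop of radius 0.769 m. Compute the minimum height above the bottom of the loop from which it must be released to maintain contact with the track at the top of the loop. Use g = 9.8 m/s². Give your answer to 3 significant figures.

At the top, for minimum speed gravity alone supplies the centripetal force: mg = mv_top²/r ⇒ v_top² = gr = 7.536 m²/s²
Energy conservation from release height h to the top (height 2r): mgh = ½mv_top² + mg(2r)
h = v_top²/(2g) + 2r = r/2 + 2r = 5r/2 = 1.923 m

h = 1.92 m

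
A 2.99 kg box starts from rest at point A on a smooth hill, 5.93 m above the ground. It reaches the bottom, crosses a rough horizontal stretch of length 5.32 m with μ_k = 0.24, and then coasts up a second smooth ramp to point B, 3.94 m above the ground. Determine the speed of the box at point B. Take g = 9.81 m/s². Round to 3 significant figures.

v = 3.74 m/s

Energy at A: mgh₁ = (2.99)(9.81)(5.93) = 173.94 J
Friction loss: W_f = μ_k mg d = 37.45 J
At B: ½mv² + mgh₂ = mgh₁ − W_f
½mv² = 173.94 − 37.45 − 115.57 = 20.920 J
v = √(2 × 20.920/2.99) = 3.741 m/s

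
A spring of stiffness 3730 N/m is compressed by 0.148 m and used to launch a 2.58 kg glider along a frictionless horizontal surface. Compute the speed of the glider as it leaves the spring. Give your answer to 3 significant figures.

v = 5.63 m/s

The glider leaves the spring when the spring is at natural length, so ½kx² = ½mv²
v = x√(k/m) = 0.148 × √(3730/2.58) = 5.627 m/s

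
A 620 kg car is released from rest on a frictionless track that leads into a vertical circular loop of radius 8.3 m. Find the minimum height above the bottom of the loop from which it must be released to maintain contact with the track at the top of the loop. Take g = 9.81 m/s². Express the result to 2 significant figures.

At the top, for minimum speed gravity alone supplies the centripetal force: mg = mv_top²/r ⇒ v_top² = gr = 81.42 m²/s²
Energy conservation from release height h to the top (height 2r): mgh = ½mv_top² + mg(2r)
h = v_top²/(2g) + 2r = r/2 + 2r = 5r/2 = 20.75 m

h = 21 m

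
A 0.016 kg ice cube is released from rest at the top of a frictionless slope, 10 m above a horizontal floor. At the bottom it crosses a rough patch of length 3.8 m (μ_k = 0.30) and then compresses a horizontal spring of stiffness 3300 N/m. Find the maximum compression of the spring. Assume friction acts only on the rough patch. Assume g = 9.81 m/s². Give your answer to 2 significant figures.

Initial energy: E₁ = mgh = (0.016)(9.81)(10) = 1.5696 J
Friction removes W_f = μ_k mg d = (0.30)(0.016)(9.81)(3.8) = 0.1789 J
Energy reaching the spring: E = 1.5696 − 0.1789 = 1.3907 J
At max compression ½kx² = E ⇒ x = √(2E/k) = √(2 × 1.3907/3300) = 0.02903 m

x = 0.029 m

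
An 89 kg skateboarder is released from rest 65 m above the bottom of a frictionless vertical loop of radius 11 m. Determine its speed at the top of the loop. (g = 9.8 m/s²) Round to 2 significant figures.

v = 29 m/s

Energy conservation: mgh = ½mv_top² + mg(2r)
v_top² = 2g(h − 2r) = 2(9.8)(65 − 22.00) = 842.8
v_top = 29.03 m/s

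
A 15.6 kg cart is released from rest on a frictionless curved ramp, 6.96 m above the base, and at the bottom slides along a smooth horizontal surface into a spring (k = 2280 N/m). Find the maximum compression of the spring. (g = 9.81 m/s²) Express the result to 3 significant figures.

x = 0.967 m

At max compression the cart is momentarily at rest: mgh = ½kx²
x = √(2mgh/k) = √(2 × 15.6 × 9.81 × 6.96 / 2280) = 0.9666 m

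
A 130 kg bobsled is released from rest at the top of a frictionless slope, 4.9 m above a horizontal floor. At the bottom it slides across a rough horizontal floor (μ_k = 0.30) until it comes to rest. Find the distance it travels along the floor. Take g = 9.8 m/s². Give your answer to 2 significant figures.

d = 16 m

Energy bookkeeping (friction removes W_f = μ_k N d):
At rest all PE has been dissipated by friction: mgh = μ_k m g d
d = h/μ_k = 4.9/0.30 = 16.33 m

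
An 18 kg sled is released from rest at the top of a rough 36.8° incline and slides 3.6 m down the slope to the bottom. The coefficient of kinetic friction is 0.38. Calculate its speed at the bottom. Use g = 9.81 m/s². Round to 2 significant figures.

Work–energy: mg(L sinθ) − μ_k(mg cosθ)L = ½mv²
mgh = mgL sinθ = (18)(9.81)(3.6)sin36.8° = 380.79 J
W_f = μ_k mg cosθ · L = (0.38)(18)(9.81)cos36.8°·3.6 = 193.4 J
½mv² = 380.79 − 193.4 = 187.37 J
v = √(2 × 187.37/18) = 4.563 m/s

v = 4.6 m/s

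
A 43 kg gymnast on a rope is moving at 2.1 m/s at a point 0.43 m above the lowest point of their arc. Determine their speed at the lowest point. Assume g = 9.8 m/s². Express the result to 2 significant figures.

v = 3.6 m/s

By conservation of mechanical energy, ½mv₀² + mgh = ½mv²
v² = v₀² + 2gh = (2.1)² + 2(9.8)(0.43) = 12.838
v = √12.838 = 3.583 m/s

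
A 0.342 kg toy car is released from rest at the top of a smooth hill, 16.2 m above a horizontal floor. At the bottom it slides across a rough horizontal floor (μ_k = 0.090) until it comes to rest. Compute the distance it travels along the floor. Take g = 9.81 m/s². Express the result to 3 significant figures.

d = 180 m

Energy bookkeeping (friction removes W_f = μ_k N d):
At rest all PE has been dissipated by friction: mgh = μ_k m g d
d = h/μ_k = 16.2/0.090 = 180.0 m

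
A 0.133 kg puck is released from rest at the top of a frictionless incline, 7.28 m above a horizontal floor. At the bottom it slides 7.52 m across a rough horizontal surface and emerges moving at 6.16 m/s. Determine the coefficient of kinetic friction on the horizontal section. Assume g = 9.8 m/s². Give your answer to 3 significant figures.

μ_k = 0.711

Energy bookkeeping (friction removes W_f = μ_k N d):
mgh = ½mv² + μ_k m g d
mgh = 9.4888 J; ½mv² = 2.5234 J
W_f = 9.4888 − 2.5234 = 6.965 J
μ_k = W_f/(mg·d) = 6.965/(1.303 × 7.52) = 0.7106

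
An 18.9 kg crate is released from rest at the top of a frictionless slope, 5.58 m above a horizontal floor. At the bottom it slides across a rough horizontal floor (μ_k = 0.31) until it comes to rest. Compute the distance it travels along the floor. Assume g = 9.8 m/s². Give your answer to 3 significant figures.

Energy at the top = energy at the end + work done against friction:
At rest all PE has been dissipated by friction: mgh = μ_k m g d
d = h/μ_k = 5.58/0.31 = 18.00 m

d = 18.0 m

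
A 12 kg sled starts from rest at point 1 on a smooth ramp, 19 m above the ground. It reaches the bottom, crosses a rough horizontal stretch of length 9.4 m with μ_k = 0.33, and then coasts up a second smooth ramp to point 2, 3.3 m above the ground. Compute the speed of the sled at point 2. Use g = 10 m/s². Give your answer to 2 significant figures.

Energy at 1: mgh₁ = (12)(10)(19) = 2280.0 J
Friction loss: W_f = μ_k mg d = 372.2 J
At 2: ½mv² + mgh₂ = mgh₁ − W_f
½mv² = 2280.0 − 372.2 − 396.00 = 1511.8 J
v = √(2 × 1511.8/12) = 15.87 m/s

v = 16 m/s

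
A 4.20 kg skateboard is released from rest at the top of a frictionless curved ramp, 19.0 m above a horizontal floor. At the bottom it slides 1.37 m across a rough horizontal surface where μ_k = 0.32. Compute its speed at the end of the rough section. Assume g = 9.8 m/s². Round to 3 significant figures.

Energy at the top = energy at the end + work done against friction:
mgh = ½mv² + μ_k m g d
W_f = μ_k mg d = (0.32)(4.20)(9.8)(1.37) = 18.04 J
½mv² = mgh − W_f = 782.04 − 18.04 = 764.00 J
v = √(2 × 764.00/4.20) = 19.07 m/s

v = 19.1 m/s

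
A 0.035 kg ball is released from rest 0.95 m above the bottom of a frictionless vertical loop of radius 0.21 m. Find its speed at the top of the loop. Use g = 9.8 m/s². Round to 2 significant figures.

Energy conservation: mgh = ½mv_top² + mg(2r)
v_top² = 2g(h − 2r) = 2(9.8)(0.95 − 0.4200) = 10.39
v_top = 3.223 m/s

v = 3.2 m/s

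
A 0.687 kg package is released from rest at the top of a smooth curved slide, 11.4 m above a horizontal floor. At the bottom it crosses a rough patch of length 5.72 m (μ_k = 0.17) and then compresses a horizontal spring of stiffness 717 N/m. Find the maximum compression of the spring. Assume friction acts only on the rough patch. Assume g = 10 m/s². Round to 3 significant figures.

x = 0.447 m

Initial energy: E₁ = mgh = (0.687)(10)(11.4) = 78.318 J
Friction removes W_f = μ_k mg d = (0.17)(0.687)(10)(5.72) = 6.680 J
Energy reaching the spring: E = 78.318 − 6.680 = 71.638 J
At max compression ½kx² = E ⇒ x = √(2E/k) = √(2 × 71.638/717) = 0.4470 m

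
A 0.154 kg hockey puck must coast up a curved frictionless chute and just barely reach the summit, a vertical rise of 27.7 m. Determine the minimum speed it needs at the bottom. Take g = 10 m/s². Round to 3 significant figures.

At the top it is momentarily at rest, so all KE converts to PE: ½mv² = mgh
v = √(2gh) = √(2 × 10 × 27.7) = 23.54 m/s

v = 23.5 m/s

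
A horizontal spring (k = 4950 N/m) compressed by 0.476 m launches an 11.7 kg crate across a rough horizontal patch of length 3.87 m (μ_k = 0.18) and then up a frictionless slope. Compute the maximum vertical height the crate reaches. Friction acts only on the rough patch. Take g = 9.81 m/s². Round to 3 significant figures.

Spring energy: E₀ = ½kx² = ½(4950)(0.476)² = 560.78 J
Friction: W_f = μ_k mg d = (0.18)(11.7)(9.81)(3.87) = 79.95 J
Energy at base of ramp: E = 560.78 − 79.95 = 480.82 J
At max height all remaining energy is PE: mgh = E ⇒ h = E/(mg) = 480.82/(11.7 × 9.81) = 4.189 m

h = 4.19 m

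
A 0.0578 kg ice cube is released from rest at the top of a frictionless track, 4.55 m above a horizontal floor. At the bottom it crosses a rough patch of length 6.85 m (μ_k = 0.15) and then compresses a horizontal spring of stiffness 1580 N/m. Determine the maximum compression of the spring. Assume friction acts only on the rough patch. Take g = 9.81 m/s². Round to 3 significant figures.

x = 0.0503 m

Initial energy: E₁ = mgh = (0.0578)(9.81)(4.55) = 2.5799 J
Friction removes W_f = μ_k mg d = (0.15)(0.0578)(9.81)(6.85) = 0.5826 J
Energy reaching the spring: E = 2.5799 − 0.5826 = 1.9973 J
At max compression ½kx² = E ⇒ x = √(2E/k) = √(2 × 1.9973/1580) = 0.05028 m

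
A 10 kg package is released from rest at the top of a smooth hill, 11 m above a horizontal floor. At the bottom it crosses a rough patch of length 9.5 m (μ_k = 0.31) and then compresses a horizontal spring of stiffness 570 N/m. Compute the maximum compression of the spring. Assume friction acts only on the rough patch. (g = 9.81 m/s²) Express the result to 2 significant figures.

Initial energy: E₁ = mgh = (10)(9.81)(11) = 1079.1 J
Friction removes W_f = μ_k mg d = (0.31)(10)(9.81)(9.5) = 288.9 J
Energy reaching the spring: E = 1079.1 − 288.9 = 790.20 J
At max compression ½kx² = E ⇒ x = √(2E/k) = √(2 × 790.20/570) = 1.665 m

x = 1.7 m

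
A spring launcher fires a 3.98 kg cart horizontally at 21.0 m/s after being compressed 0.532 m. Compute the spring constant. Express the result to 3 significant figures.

k = 6200 N/m

Spring PE at full compression equals KE at release: ½kx² = ½mv²
k = mv²/x² = (3.98)(21.0)²/(0.532)² = 6202 N/m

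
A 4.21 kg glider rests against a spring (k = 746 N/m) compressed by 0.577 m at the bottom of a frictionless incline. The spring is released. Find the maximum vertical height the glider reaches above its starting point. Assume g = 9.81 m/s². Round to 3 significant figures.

All spring PE becomes gravitational PE at the highest point: ½kx² = mgh
h = kx²/(2mg) = (746)(0.577)²/(2 × 4.21 × 9.81) = 3.007 m

h = 3.01 m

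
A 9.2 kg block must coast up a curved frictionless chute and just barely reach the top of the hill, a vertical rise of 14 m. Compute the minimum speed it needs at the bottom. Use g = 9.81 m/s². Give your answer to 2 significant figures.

At the top it is momentarily at rest, so all KE converts to PE: ½mv² = mgh
v = √(2gh) = √(2 × 9.81 × 14) = 16.57 m/s

v = 17 m/s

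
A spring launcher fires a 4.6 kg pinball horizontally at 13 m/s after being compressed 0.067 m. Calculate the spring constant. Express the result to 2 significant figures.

Energy stored in the spring equals the launch KE: ½kx² = ½mv²
k = mv²/x² = (4.6)(13)²/(0.067)² = 173179 N/m

k = 170000 N/m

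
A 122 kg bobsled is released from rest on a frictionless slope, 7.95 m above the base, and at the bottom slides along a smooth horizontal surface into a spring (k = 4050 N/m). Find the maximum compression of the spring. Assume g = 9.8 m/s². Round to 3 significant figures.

x = 2.17 m

Energy conservation (no friction) from release to max compression: mgh = ½kx²
x = √(2mgh/k) = √(2 × 122 × 9.8 × 7.95 / 4050) = 2.167 m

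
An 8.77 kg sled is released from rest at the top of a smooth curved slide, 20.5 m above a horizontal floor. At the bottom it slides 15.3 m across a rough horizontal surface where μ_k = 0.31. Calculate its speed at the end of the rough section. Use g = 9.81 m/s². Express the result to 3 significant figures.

v = 17.6 m/s

Energy at the top = energy at the end + work done against friction:
mgh = ½mv² + μ_k m g d
W_f = μ_k mg d = (0.31)(8.77)(9.81)(15.3) = 408.1 J
½mv² = mgh − W_f = 1763.7 − 408.1 = 1355.6 J
v = √(2 × 1355.6/8.77) = 17.58 m/s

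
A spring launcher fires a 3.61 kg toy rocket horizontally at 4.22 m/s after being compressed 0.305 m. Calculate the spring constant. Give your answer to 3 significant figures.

½kx² = ½mv²
k = mv²/x² = (3.61)(4.22)²/(0.305)² = 691.1 N/m

k = 691 N/m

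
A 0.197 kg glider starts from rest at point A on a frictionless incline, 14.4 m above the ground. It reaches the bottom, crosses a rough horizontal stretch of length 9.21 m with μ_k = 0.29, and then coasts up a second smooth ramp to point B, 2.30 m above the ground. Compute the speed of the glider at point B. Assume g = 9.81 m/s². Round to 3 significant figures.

Energy at A: mgh₁ = (0.197)(9.81)(14.4) = 27.829 J
Friction loss: W_f = μ_k mg d = 5.162 J
At B: ½mv² + mgh₂ = mgh₁ − W_f
½mv² = 27.829 − 5.162 − 4.4449 = 18.222 J
v = √(2 × 18.222/0.197) = 13.60 m/s

v = 13.6 m/s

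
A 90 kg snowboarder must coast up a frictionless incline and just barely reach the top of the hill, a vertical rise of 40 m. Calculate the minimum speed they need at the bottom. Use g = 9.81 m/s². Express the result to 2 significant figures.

At the top they are momentarily at rest, so all KE converts to PE: ½mv² = mgh
v = √(2gh) = √(2 × 9.81 × 40) = 28.01 m/s

v = 28 m/s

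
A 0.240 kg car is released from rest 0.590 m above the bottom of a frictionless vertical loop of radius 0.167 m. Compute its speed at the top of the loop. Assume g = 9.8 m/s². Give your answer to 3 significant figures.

Energy conservation: mgh = ½mv_top² + mg(2r)
v_top² = 2g(h − 2r) = 2(9.8)(0.590 − 0.3340) = 5.018
v_top = 2.240 m/s

v = 2.24 m/s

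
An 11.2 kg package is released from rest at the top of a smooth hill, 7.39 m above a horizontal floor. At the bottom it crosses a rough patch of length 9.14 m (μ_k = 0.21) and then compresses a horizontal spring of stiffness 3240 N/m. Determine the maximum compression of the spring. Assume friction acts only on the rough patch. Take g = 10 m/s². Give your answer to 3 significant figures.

Initial energy: E₁ = mgh = (11.2)(10)(7.39) = 827.68 J
Friction removes W_f = μ_k mg d = (0.21)(11.2)(10)(9.14) = 215.0 J
Energy reaching the spring: E = 827.68 − 215.0 = 612.71 J
At max compression ½kx² = E ⇒ x = √(2E/k) = √(2 × 612.71/3240) = 0.6150 m

x = 0.615 m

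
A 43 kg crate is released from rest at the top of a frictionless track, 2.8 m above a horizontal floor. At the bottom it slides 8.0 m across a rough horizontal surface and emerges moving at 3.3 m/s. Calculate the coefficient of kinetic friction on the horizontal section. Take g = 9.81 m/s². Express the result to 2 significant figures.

Energy at the top = energy at the end + work done against friction:
mgh = ½mv² + μ_k m g d
mgh = 1181.1 J; ½mv² = 234.13 J
W_f = 1181.1 − 234.13 = 947.0 J
μ_k = W_f/(mg·d) = 947.0/(421.8 × 8.0) = 0.2806

μ_k = 0.28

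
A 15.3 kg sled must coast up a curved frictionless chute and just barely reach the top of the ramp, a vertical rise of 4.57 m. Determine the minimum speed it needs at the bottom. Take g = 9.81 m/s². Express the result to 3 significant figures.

v = 9.47 m/s

At the top it is momentarily at rest, so all KE converts to PE: ½mv² = mgh
v = √(2gh) = √(2 × 9.81 × 4.57) = 9.469 m/s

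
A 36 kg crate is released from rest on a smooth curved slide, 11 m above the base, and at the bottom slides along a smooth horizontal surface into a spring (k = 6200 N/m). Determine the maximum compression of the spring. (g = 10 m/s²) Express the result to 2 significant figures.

x = 1.1 m

Gravitational PE at the top equals spring PE at max compression: mgh = ½kx²
x = √(2mgh/k) = √(2 × 36 × 10 × 11 / 6200) = 1.130 m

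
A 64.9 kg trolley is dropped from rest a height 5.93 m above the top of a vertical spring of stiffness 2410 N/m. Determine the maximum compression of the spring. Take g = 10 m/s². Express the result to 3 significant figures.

x = 2.08 m

Take the reference level at the top of the uncompressed spring. At max compression the trolley has fallen H + x and is momentarily at rest:
mg(H + x) = ½kx²
½(2410)x² − (64.9)(10)x − (64.9)(10)(5.93) = 0
1205x² − 649.0x − 3849 = 0
x = [649.0 + √(421201 + 1.8550e+07)]/(2 × 1205) = 2.077 m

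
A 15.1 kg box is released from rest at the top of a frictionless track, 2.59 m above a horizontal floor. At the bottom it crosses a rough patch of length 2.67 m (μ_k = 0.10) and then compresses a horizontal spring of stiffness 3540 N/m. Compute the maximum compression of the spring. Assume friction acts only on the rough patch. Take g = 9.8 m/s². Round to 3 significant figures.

x = 0.441 m

Initial energy: E₁ = mgh = (15.1)(9.8)(2.59) = 383.27 J
Friction removes W_f = μ_k mg d = (0.10)(15.1)(9.8)(2.67) = 39.51 J
Energy reaching the spring: E = 383.27 − 39.51 = 343.76 J
At max compression ½kx² = E ⇒ x = √(2E/k) = √(2 × 343.76/3540) = 0.4407 m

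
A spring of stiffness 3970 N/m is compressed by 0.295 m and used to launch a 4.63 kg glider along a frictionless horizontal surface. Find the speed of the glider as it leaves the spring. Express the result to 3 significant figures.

Spring PE converts entirely to kinetic energy: ½kx² = ½mv²
v = x√(k/m) = 0.295 × √(3970/4.63) = 8.638 m/s

v = 8.64 m/s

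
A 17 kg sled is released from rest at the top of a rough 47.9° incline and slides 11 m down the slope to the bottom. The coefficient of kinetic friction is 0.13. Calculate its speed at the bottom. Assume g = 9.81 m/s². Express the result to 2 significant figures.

Work–energy: mg(L sinθ) − μ_k(mg cosθ)L = ½mv²
mgh = mgL sinθ = (17)(9.81)(11)sin47.9° = 1361.1 J
W_f = μ_k mg cosθ · L = (0.13)(17)(9.81)cos47.9°·11 = 159.9 J
½mv² = 1361.1 − 159.9 = 1201.2 J
v = √(2 × 1201.2/17) = 11.89 m/s

v = 12 m/s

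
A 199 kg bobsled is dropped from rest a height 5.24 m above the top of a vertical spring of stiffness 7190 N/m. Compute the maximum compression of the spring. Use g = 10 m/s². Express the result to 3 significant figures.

Measuring PE from the top of the relaxed spring, at max compression the bobsled has dropped H + x with zero KE, so:
mg(H + x) = ½kx²
½(7190)x² − (199)(10)x − (199)(10)(5.24) = 0
3595x² − 1990x − 10428 = 0
x = [1990 + √(3.960e+06 + 1.4995e+08)]/(2 × 3595) = 2.002 m

x = 2.00 m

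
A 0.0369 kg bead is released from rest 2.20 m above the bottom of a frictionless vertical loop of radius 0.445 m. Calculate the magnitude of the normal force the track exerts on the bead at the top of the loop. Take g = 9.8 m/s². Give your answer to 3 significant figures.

N = 1.77 N

Energy from release to top (height 2r): mgh = ½mv_top² + mg(2r)
v_top² = 2g(h − 2r) = 2(9.8)(2.20 − 0.8900) = 25.676 m²/s²
At the top, both N and weight point toward the centre: N + mg = mv_top²/r
N = m(v_top²/r − g) = 0.0369(25.676/0.445 − 9.8) = 1.767 N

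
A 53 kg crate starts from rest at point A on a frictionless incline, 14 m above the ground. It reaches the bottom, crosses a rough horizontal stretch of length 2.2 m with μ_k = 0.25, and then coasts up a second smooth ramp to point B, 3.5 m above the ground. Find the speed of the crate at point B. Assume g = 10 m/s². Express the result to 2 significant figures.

v = 14 m/s

Energy at A: mgh₁ = (53)(10)(14) = 7420.0 J
Friction loss: W_f = μ_k mg d = 291.5 J
At B: ½mv² + mgh₂ = mgh₁ − W_f
½mv² = 7420.0 − 291.5 − 1855.0 = 5273.5 J
v = √(2 × 5273.5/53) = 14.11 m/s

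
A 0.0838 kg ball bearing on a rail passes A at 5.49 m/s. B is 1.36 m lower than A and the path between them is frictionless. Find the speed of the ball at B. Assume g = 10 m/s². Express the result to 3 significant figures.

Energy conservation between the two points: ½mv₀² + mgh = ½mv²
v² = v₀² + 2gh = (5.49)² + 2(10)(1.36) = 57.340
v = √57.340 = 7.572 m/s

v = 7.57 m/s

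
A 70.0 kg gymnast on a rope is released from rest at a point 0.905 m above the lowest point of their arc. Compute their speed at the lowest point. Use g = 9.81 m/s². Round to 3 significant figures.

v = 4.21 m/s

Equating total energy at the two states: mgh = ½mv²
v = √(2gh) = √(2 × 9.81 × 0.905) = √17.756 = 4.214 m/s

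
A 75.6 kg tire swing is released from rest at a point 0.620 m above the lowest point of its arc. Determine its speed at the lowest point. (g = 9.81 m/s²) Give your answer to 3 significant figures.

Energy conservation between the two points: mgh = ½mv²
v = √(2gh) = √(2 × 9.81 × 0.620) = √12.164 = 3.488 m/s

v = 3.49 m/s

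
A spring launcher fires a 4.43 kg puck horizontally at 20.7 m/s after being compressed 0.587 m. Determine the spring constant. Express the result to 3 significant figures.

k = 5510 N/m

Energy stored in the spring equals the launch KE: ½kx² = ½mv²
k = mv²/x² = (4.43)(20.7)²/(0.587)² = 5509 N/m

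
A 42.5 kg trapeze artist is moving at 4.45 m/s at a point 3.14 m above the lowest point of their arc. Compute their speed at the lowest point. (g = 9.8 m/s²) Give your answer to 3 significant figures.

By conservation of mechanical energy, ½mv₀² + mgh = ½mv²
v² = v₀² + 2gh = (4.45)² + 2(9.8)(3.14) = 81.347
v = √81.347 = 9.019 m/s

v = 9.02 m/s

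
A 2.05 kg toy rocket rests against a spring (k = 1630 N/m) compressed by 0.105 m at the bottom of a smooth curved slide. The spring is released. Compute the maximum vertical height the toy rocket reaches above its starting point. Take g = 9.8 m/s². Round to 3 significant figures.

All spring PE becomes gravitational PE at the highest point: ½kx² = mgh
h = kx²/(2mg) = (1630)(0.105)²/(2 × 2.05 × 9.8) = 0.4473 m

h = 0.447 m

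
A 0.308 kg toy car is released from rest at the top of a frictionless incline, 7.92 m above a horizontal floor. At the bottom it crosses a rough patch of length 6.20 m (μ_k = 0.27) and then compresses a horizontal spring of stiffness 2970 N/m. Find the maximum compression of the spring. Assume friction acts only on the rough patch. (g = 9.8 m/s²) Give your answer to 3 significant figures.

x = 0.113 m

Initial energy: E₁ = mgh = (0.308)(9.8)(7.92) = 23.906 J
Friction removes W_f = μ_k mg d = (0.27)(0.308)(9.8)(6.20) = 5.053 J
Energy reaching the spring: E = 23.906 − 5.053 = 18.853 J
At max compression ½kx² = E ⇒ x = √(2E/k) = √(2 × 18.853/2970) = 0.1127 m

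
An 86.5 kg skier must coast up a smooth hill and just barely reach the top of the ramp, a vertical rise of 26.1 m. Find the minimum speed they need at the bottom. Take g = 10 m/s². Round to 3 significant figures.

v = 22.8 m/s

At the top they are momentarily at rest, so all KE converts to PE: ½mv² = mgh
v = √(2gh) = √(2 × 10 × 26.1) = 22.85 m/s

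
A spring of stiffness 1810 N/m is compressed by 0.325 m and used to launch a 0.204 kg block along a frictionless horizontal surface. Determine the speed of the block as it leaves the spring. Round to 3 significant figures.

Conservation of energy: ½kx² = ½mv²
v = x√(k/m) = 0.325 × √(1810/0.204) = 30.61 m/s

v = 30.6 m/s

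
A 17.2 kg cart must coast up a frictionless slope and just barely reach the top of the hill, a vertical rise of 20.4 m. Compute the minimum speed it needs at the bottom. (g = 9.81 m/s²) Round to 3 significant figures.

v = 20.0 m/s

At the top it is momentarily at rest, so all KE converts to PE: ½mv² = mgh
v = √(2gh) = √(2 × 9.81 × 20.4) = 20.01 m/s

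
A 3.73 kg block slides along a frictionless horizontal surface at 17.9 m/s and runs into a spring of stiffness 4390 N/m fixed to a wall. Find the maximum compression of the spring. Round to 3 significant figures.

x = 0.522 m

All KE is stored as spring PE at maximum compression: ½mv² = ½kx²
x = v√(m/k) = 17.9 × √(3.73/4390) = 0.5218 m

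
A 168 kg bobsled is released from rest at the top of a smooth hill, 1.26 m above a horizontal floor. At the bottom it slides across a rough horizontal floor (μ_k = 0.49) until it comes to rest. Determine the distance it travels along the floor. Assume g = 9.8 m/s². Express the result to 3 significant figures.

d = 2.57 m

Applying the work–energy principle:
At rest all PE has been dissipated by friction: mgh = μ_k m g d
d = h/μ_k = 1.26/0.49 = 2.571 m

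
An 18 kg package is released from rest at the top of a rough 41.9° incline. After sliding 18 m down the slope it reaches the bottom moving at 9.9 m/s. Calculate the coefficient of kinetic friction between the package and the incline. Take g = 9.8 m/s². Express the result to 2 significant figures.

Energy balance down the incline: mg L sinθ − ½mv² = μ_k (mg cosθ) L
mgL sinθ = 2120.5 J; ½mv² = 882.09 J
W_f = 2120.5 − 882.09 = 1238 J
μ_k = W_f/(mg cosθ · L) = 1238/(131.3 × 18) = 0.5240

μ_k = 0.52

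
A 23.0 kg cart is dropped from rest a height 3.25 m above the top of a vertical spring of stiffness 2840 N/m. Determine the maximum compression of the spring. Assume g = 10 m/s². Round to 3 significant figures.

Measuring PE from the top of the relaxed spring, at max compression the cart has dropped H + x with zero KE, so:
mg(H + x) = ½kx²
½(2840)x² − (23.0)(10)x − (23.0)(10)(3.25) = 0
1420x² − 230.0x − 747.5 = 0
x = [230.0 + √(52900 + 4.2458e+06)]/(2 × 1420) = 0.8110 m

x = 0.811 m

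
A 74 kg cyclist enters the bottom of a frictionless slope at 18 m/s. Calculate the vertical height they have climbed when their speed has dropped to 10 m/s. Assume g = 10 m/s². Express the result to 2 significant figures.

h = 11 m

Conservation of energy: ½mv₁² = ½mv₂² + mgh
h = (v₁² − v₂²)/(2g) = (18² − 10²)/(2 × 10) = 11.20 m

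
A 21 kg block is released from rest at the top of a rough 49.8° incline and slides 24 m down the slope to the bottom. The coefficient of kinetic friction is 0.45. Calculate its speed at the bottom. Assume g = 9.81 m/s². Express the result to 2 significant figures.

Work–energy: mg(L sinθ) − μ_k(mg cosθ)L = ½mv²
mgh = mgL sinθ = (21)(9.81)(24)sin49.8° = 3776.4 J
W_f = μ_k mg cosθ · L = (0.45)(21)(9.81)cos49.8°·24 = 1436 J
½mv² = 3776.4 − 1436 = 2340.3 J
v = √(2 × 2340.3/21) = 14.93 m/s

v = 15 m/s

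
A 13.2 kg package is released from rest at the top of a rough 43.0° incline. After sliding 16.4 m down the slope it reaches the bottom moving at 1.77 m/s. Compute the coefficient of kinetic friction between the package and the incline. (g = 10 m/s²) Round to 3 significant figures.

The energy dissipated by friction is the PE lost minus the KE gained:
mgL sinθ = 1476.4 J; ½mv² = 20.677 J
W_f = 1476.4 − 20.677 = 1456 J
μ_k = W_f/(mg cosθ · L) = 1456/(96.54 × 16.4) = 0.9195

μ_k = 0.919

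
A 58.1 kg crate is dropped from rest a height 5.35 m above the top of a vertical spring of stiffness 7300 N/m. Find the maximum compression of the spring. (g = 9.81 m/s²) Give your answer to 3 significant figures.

Let x be the compression. The total drop is H + x, and the crate is instantaneously at rest at max compression, so energy conservation gives:
mg(H + x) = ½kx²
½(7300)x² − (58.1)(9.81)x − (58.1)(9.81)(5.35) = 0
3650x² − 570.0x − 3049 = 0
x = [570.0 + √(324856 + 4.4520e+07)]/(2 × 3650) = 0.9954 m

x = 0.995 m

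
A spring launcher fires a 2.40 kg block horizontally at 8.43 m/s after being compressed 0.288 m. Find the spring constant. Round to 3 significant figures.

k = 2060 N/m

½kx² = ½mv²
k = mv²/x² = (2.40)(8.43)²/(0.288)² = 2056 N/m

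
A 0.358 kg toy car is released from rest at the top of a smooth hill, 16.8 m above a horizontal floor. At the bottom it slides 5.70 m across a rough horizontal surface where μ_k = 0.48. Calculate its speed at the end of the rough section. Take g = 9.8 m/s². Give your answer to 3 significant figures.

v = 16.6 m/s

Energy bookkeeping (friction removes W_f = μ_k N d):
mgh = ½mv² + μ_k m g d
W_f = μ_k mg d = (0.48)(0.358)(9.8)(5.70) = 9.599 J
½mv² = mgh − W_f = 58.941 − 9.599 = 49.342 J
v = √(2 × 49.342/0.358) = 16.60 m/s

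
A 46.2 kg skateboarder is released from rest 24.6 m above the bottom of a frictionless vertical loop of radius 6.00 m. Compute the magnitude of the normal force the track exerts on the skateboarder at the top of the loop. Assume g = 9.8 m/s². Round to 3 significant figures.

Energy from release to top (height 2r): mgh = ½mv_top² + mg(2r)
v_top² = 2g(h − 2r) = 2(9.8)(24.6 − 12.00) = 246.96 m²/s²
At the top, both N and weight point toward the centre: N + mg = mv_top²/r
N = m(v_top²/r − g) = 46.2(246.96/6.00 − 9.8) = 1449 N

N = 1450 N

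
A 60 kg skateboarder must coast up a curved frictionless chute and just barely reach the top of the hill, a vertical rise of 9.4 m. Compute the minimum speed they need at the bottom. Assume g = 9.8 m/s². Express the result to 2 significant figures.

At the top they are momentarily at rest, so all KE converts to PE: ½mv² = mgh
v = √(2gh) = √(2 × 9.8 × 9.4) = 13.57 m/s

v = 14 m/s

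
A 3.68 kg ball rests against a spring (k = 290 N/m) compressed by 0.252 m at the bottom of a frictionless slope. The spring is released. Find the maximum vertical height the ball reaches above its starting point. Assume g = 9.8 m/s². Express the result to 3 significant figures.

h = 0.255 m

Energy conservation from release to the highest point: ½kx² = mgh
h = kx²/(2mg) = (290)(0.252)²/(2 × 3.68 × 9.8) = 0.2553 m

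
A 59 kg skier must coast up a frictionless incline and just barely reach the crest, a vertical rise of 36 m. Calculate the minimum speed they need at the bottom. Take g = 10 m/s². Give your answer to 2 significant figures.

v = 27 m/s

At the top they are momentarily at rest, so all KE converts to PE: ½mv² = mgh
v = √(2gh) = √(2 × 10 × 36) = 26.83 m/s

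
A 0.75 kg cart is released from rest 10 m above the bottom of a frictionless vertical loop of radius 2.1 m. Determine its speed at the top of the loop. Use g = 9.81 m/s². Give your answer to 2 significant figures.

Energy conservation: mgh = ½mv_top² + mg(2r)
v_top² = 2g(h − 2r) = 2(9.81)(10 − 4.200) = 113.8
v_top = 10.67 m/s

v = 11 m/s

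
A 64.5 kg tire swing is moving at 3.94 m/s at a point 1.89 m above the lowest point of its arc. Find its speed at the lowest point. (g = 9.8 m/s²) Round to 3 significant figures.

Energy conservation between the two points: ½mv₀² + mgh = ½mv²
v² = v₀² + 2gh = (3.94)² + 2(9.8)(1.89) = 52.568
v = √52.568 = 7.250 m/s

v = 7.25 m/s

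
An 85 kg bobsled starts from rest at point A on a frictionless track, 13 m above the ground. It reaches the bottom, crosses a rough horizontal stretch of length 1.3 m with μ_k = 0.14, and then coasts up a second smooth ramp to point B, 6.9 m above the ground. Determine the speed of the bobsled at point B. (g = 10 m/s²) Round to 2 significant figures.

v = 11 m/s

Energy at A: mgh₁ = (85)(10)(13) = 11050 J
Friction loss: W_f = μ_k mg d = 154.7 J
At B: ½mv² + mgh₂ = mgh₁ − W_f
½mv² = 11050 − 154.7 − 5865.0 = 5030.3 J
v = √(2 × 5030.3/85) = 10.88 m/s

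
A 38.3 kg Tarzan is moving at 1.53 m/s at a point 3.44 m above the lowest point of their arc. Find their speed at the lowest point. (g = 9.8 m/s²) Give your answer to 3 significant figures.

Equating total energy at the two states: ½mv₀² + mgh = ½mv²
v² = v₀² + 2gh = (1.53)² + 2(9.8)(3.44) = 69.765
v = √69.765 = 8.353 m/s

v = 8.35 m/s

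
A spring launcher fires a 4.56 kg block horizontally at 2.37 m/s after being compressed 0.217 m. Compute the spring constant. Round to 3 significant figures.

k = 544 N/m

Spring PE at full compression equals KE at release: ½kx² = ½mv²
k = mv²/x² = (4.56)(2.37)²/(0.217)² = 543.9 N/m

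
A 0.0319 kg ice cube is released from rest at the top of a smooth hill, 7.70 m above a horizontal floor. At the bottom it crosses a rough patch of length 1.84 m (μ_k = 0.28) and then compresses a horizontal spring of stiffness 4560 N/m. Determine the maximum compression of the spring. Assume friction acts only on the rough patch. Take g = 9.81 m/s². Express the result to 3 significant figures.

Initial energy: E₁ = mgh = (0.0319)(9.81)(7.70) = 2.4096 J
Friction removes W_f = μ_k mg d = (0.28)(0.0319)(9.81)(1.84) = 0.1612 J
Energy reaching the spring: E = 2.4096 − 0.1612 = 2.2484 J
At max compression ½kx² = E ⇒ x = √(2E/k) = √(2 × 2.2484/4560) = 0.03140 m

x = 0.0314 m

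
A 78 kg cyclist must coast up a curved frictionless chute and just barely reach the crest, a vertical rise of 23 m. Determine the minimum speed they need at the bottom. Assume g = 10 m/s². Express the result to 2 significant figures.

v = 21 m/s

At the top they are momentarily at rest, so all KE converts to PE: ½mv² = mgh
v = √(2gh) = √(2 × 10 × 23) = 21.45 m/s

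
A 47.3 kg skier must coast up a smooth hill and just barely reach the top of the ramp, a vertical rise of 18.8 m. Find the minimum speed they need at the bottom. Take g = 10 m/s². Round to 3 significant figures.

v = 19.4 m/s

At the top they are momentarily at rest, so all KE converts to PE: ½mv² = mgh
v = √(2gh) = √(2 × 10 × 18.8) = 19.39 m/s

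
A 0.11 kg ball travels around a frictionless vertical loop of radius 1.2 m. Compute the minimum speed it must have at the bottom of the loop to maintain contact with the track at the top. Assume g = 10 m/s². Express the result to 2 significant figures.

v = 7.7 m/s

At the top: mg = mv_top²/r ⇒ v_top² = gr = 12.00 m²/s²
Energy from bottom to top (height 2r): ½mv_bot² = ½mv_top² + mg(2r)
v_bot² = gr + 4gr = 5gr = 60.00
v_bot = √(5gr) = 7.746 m/s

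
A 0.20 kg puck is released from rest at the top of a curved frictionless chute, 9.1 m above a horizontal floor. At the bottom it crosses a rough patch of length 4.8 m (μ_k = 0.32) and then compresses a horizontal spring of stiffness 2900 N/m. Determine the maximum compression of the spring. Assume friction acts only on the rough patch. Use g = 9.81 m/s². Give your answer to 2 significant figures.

Initial energy: E₁ = mgh = (0.20)(9.81)(9.1) = 17.854 J
Friction removes W_f = μ_k mg d = (0.32)(0.20)(9.81)(4.8) = 3.014 J
Energy reaching the spring: E = 17.854 − 3.014 = 14.841 J
At max compression ½kx² = E ⇒ x = √(2E/k) = √(2 × 14.841/2900) = 0.1012 m

x = 0.10 m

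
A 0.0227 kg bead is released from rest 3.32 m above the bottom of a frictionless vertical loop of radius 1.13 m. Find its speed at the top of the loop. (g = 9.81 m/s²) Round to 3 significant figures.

Energy conservation: mgh = ½mv_top² + mg(2r)
v_top² = 2g(h − 2r) = 2(9.81)(3.32 − 2.260) = 20.80
v_top = 4.560 m/s

v = 4.56 m/s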